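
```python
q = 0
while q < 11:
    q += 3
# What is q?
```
Trace:
  q=0
  q=3
  q=6
  q=9
  q=12

Final answer: 12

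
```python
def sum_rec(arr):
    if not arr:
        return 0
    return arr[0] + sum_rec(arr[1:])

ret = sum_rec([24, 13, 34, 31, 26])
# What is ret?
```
Call trace:
sum_rec(arr=[24, 13, 34, 31, 26])
  sum_rec(arr=[13, 34, 31, 26])
    sum_rec(arr=[34, 31, 26])
      sum_rec(arr=[31, 26])
        sum_rec(arr=[26])
          sum_rec(arr=[])
          -> return 0
        -> return 26
      -> return 57
    -> return 91
  -> return 104
-> return 128

Final answer: 128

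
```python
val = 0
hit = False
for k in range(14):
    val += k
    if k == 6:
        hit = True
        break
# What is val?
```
Trace:
  val=0
  val=0, hit=False
  val=0, hit=False, k=0
  val=1, hit=False, k=1
  val=3, hit=False, k=2
  val=6, hit=False, k=3
  val=10, hit=False, k=4
  val=15, hit=False, k=5
  val=21, hit=True, k=6

Final answer: 21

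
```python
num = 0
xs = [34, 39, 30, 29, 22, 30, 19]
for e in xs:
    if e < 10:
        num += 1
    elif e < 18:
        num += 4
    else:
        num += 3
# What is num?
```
Trace:
  num=0
  num=3, e=34
  num=6, e=39
  num=9, e=30
  num=12, e=29
  num=15, e=22
  num=18, e=30
  num=21, e=19

Final answer: 21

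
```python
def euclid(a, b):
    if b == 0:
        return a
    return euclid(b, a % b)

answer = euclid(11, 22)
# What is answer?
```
Call trace:
euclid(a=11, b=22)
  euclid(a=22, b=11)
    euclid(a=11, b=0)
    -> return 11
  -> return 11
-> return 11

Final answer: 11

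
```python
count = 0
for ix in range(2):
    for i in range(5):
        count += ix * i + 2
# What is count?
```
Trace:
  count=0
  count=2, ix=0, i=0
  count=4, ix=0, i=1
  count=6, ix=0, i=2
  count=8, ix=0, i=3
  count=10, ix=0, i=4
  count=12, ix=1, i=0
  count=15, ix=1, i=1
  count=19, ix=1, i=2
  count=24, ix=1, i=3
  count=30, ix=1, i=4

Final answer: 30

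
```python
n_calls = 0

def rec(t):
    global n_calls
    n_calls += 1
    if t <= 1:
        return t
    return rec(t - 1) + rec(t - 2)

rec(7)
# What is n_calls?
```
Call trace (a repeated sub-call is expanded the first time; later identical calls just restate its return value):
rec(t=7)
  rec(t=6)
    rec(t=5)
      rec(t=4)
        rec(t=3)
          rec(t=2)
            rec(t=1)
            -> return 1
            rec(t=0)
            -> return 0
          -> return 1
          rec(t=1)
          -> return 1
        -> return 2
        rec(t=2) -> return 1  (same call as traced above)
      -> return 3
      rec(t=3) -> return 2  (same call as traced above)
    -> return 5
    rec(t=4) -> return 3  (same call as traced above)
  -> return 8
  rec(t=5) -> return 5  (same call as traced above)
-> return 13

n_calls is incremented once per call, so count the calls in each subtree. Let C(t) = number of calls made by rec(t).
C(0) = C(1) = 1 (base case, no recursion); C(t) = 1 + C(t - 1) + C(t - 2) otherwise.
C(2) = 1 + C(1) + C(0) = 1 + 1 + 1 = 3
C(3) = 1 + C(2) + C(1) = 1 + 3 + 1 = 5
C(4) = 1 + C(3) + C(2) = 1 + 5 + 3 = 9
C(5) = 1 + C(4) + C(3) = 1 + 9 + 5 = 15
C(6) = 1 + C(5) + C(4) = 1 + 15 + 9 = 25
C(7) = 1 + C(6) + C(5) = 1 + 25 + 15 = 41
n_calls = C(7) = 41

Final answer: 41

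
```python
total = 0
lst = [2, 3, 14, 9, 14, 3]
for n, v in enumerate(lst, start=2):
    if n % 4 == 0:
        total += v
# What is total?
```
Trace:
  total=0
  total=0, n=2, v=2
  total=0, n=3, v=3
  total=14, n=4, v=14
  total=14, n=5, v=9
  total=14, n=6, v=14
  total=14, n=7, v=3

Final answer: 14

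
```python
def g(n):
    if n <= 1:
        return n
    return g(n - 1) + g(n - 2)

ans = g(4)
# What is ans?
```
Call trace (a repeated sub-call is expanded the first time; later identical calls just restate its return value):
g(n=4)
  g(n=3)
    g(n=2)
      g(n=1)
      -> return 1
      g(n=0)
      -> return 0
    -> return 1
    g(n=1)
    -> return 1
  -> return 2
  g(n=2) -> return 1  (same call as traced above)
-> return 3

Final answer: 3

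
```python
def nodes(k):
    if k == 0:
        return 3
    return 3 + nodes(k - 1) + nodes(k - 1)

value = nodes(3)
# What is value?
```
Call trace (a repeated sub-call is expanded the first time; later identical calls just restate its return value):
nodes(k=3)
  nodes(k=2)
    nodes(k=1)
      nodes(k=0)
      -> return 3
      nodes(k=0)
      -> return 3
    -> return 9
    nodes(k=1) -> return 9  (same call as traced above)
  -> return 21
  nodes(k=2) -> return 21  (same call as traced above)
-> return 45

Final answer: 45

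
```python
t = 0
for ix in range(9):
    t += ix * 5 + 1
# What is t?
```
Trace:
  t=0
  t=1, ix=0
  t=7, ix=1
  t=18, ix=2
  t=34, ix=3
  t=55, ix=4
  t=81, ix=5
  t=112, ix=6
  t=148, ix=7
  t=189, ix=8

Final answer: 189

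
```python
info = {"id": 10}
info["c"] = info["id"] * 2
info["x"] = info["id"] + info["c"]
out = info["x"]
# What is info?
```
Trace:
  info={'id': 10}
  info={'id': 10, 'c': 20}
  info={'id': 10, 'c': 20, 'x': 30}
  info={'id': 10, 'c': 20, 'x': 30}, out=30

Final answer: {'id': 10, 'c': 20, 'x': 30}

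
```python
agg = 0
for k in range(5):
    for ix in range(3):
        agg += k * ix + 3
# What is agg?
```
Trace:
  agg=0
  agg=3, k=0, ix=0
  agg=6, k=0, ix=1
  agg=9, k=0, ix=2
  agg=12, k=1, ix=0
  agg=16, k=1, ix=1
  agg=21, k=1, ix=2
  agg=24, k=2, ix=0
  agg=29, k=2, ix=1
  agg=36, k=2, ix=2
  agg=39, k=3, ix=0
  agg=45, k=3, ix=1
  agg=54, k=3, ix=2
  agg=57, k=4, ix=0
  agg=64, k=4, ix=1
  agg=75, k=4, ix=2

Final answer: 75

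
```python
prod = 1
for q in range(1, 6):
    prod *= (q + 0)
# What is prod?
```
Trace:
  prod=1
  prod=1, q=1
  prod=2, q=2
  prod=6, q=3
  prod=24, q=4
  prod=120, q=5

Final answer: 120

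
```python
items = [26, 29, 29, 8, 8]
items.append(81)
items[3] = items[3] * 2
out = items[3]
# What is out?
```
Trace:
  items=[26, 29, 29, 8, 8]
  items=[26, 29, 29, 8, 8, 81]
  items=[26, 29, 29, 16, 8, 81]
  items=[26, 29, 29, 16, 8, 81], out=16

Final answer: 16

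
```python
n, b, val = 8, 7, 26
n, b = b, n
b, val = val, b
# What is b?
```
Trace:
  n=8, b=7, val=26
  n=7, b=8, val=26
  n=7, b=26, val=8

Final answer: 26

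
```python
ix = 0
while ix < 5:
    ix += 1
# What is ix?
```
Trace:
  ix=0
  ix=1
  ix=2
  ix=3
  ix=4
  ix=5

Final answer: 5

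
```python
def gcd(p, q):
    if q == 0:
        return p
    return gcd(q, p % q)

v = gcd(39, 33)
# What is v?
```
Call trace:
gcd(p=39, q=33)
  gcd(p=33, q=6)
    gcd(p=6, q=3)
      gcd(p=3, q=0)
      -> return 3
    -> return 3
  -> return 3
-> return 3

Final answer: 3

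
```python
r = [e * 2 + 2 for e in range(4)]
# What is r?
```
Trace:
  e=0
  e=1
  e=2
  e=3
  r=[2, 4, 6, 8]

Final answer: [2, 4, 6, 8]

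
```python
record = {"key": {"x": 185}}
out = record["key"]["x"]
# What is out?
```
Trace:
  record={'key': {'x': 185}}
  record={'key': {'x': 185}}, out=185

Final answer: 185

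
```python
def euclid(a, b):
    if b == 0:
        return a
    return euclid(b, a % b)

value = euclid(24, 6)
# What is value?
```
Call trace:
euclid(a=24, b=6)
  euclid(a=6, b=0)
  -> return 6
-> return 6

Final answer: 6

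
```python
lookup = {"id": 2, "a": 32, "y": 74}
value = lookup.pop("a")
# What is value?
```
Trace:
  lookup={'id': 2, 'a': 32, 'y': 74}
  lookup={'id': 2, 'y': 74}, value=32

Final answer: 32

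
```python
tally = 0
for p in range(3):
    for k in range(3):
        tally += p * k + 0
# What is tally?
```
Trace:
  tally=0
  tally=0, p=0, k=0
  tally=0, p=0, k=1
  tally=0, p=0, k=2
  tally=0, p=1, k=0
  tally=1, p=1, k=1
  tally=3, p=1, k=2
  tally=3, p=2, k=0
  tally=5, p=2, k=1
  tally=9, p=2, k=2

Final answer: 9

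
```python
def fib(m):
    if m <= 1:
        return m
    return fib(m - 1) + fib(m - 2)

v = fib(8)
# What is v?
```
Call trace (a repeated sub-call is expanded the first time; later identical calls just restate its return value):
fib(m=8)
  fib(m=7)
    fib(m=6)
      fib(m=5)
        fib(m=4)
          fib(m=3)
            fib(m=2)
              fib(m=1)
              -> return 1
              fib(m=0)
              -> return 0
            -> return 1
            fib(m=1)
            -> return 1
          -> return 2
          fib(m=2) -> return 1  (same call as traced above)
        -> return 3
        fib(m=3) -> return 2  (same call as traced above)
      -> return 5
      fib(m=4) -> return 3  (same call as traced above)
    -> return 8
    fib(m=5) -> return 5  (same call as traced above)
  -> return 13
  fib(m=6) -> return 8  (same call as traced above)
-> return 21

Final answer: 21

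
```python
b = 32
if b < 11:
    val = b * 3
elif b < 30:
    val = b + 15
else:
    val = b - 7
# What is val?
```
Trace:
  b=32
  b=32, val=25

Final answer: 25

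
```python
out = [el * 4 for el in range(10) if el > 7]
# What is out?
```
Trace:
  el=0
  el=1
  el=2
  el=3
  el=4
  el=5
  el=6
  el=7
  el=8
  el=9
  out=[32, 36]

Final answer: [32, 36]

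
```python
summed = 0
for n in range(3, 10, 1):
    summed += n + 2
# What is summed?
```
Trace:
  summed=0
  summed=5, n=3
  summed=11, n=4
  summed=18, n=5
  summed=26, n=6
  summed=35, n=7
  summed=45, n=8
  summed=56, n=9

Final answer: 56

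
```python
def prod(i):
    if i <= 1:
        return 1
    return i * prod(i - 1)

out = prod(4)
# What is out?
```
Call trace:
prod(i=4)
  prod(i=3)
    prod(i=2)
      prod(i=1)
      -> return 1
    -> return 2
  -> return 6
-> return 24

Final answer: 24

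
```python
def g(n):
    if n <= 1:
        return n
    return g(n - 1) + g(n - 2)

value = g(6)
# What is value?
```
Call trace (a repeated sub-call is expanded the first time; later identical calls just restate its return value):
g(n=6)
  g(n=5)
    g(n=4)
      g(n=3)
        g(n=2)
          g(n=1)
          -> return 1
          g(n=0)
          -> return 0
        -> return 1
        g(n=1)
        -> return 1
      -> return 2
      g(n=2) -> return 1  (same call as traced above)
    -> return 3
    g(n=3) -> return 2  (same call as traced above)
  -> return 5
  g(n=4) -> return 3  (same call as traced above)
-> return 8

Final answer: 8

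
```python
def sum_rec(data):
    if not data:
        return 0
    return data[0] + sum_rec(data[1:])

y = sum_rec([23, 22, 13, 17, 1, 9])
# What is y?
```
Call trace:
sum_rec(data=[23, 22, 13, 17, 1, 9])
  sum_rec(data=[22, 13, 17, 1, 9])
    sum_rec(data=[13, 17, 1, 9])
      sum_rec(data=[17, 1, 9])
        sum_rec(data=[1, 9])
          sum_rec(data=[9])
            sum_rec(data=[])
            -> return 0
          -> return 9
        -> return 10
      -> return 27
    -> return 40
  -> return 62
-> return 85

Final answer: 85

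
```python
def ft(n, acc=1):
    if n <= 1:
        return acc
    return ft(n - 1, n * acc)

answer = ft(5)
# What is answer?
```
Call trace:
ft(n=5, acc=1)
  ft(n=4, acc=5)
    ft(n=3, acc=20)
      ft(n=2, acc=60)
        ft(n=1, acc=120)
        -> return 120
      -> return 120
    -> return 120
  -> return 120
-> return 120

Final answer: 120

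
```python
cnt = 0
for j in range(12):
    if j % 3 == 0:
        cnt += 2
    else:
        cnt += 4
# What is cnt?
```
Trace:
  cnt=0
  cnt=2, j=0
  cnt=6, j=1
  cnt=10, j=2
  cnt=12, j=3
  cnt=16, j=4
  cnt=20, j=5
  cnt=22, j=6
  cnt=26, j=7
  cnt=30, j=8
  cnt=32, j=9
  cnt=36, j=10
  cnt=40, j=11

Final answer: 40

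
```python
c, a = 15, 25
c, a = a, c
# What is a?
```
Trace:
  c=15, a=25
  c=25, a=15

Final answer: 15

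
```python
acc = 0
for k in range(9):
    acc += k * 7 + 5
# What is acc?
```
Trace:
  acc=0
  acc=5, k=0
  acc=17, k=1
  acc=36, k=2
  acc=62, k=3
  acc=95, k=4
  acc=135, k=5
  acc=182, k=6
  acc=236, k=7
  acc=297, k=8

Final answer: 297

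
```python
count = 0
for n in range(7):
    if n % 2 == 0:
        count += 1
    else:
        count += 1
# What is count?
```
Trace:
  count=0
  count=1, n=0
  count=2, n=1
  count=3, n=2
  count=4, n=3
  count=5, n=4
  count=6, n=5
  count=7, n=6

Final answer: 7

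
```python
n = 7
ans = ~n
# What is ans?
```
Trace:
  n=7
  n=7, ans=-8

Final answer: -8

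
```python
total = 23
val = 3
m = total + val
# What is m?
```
Trace:
  total=23
  total=23, val=3
  total=23, val=3, m=26

Final answer: 26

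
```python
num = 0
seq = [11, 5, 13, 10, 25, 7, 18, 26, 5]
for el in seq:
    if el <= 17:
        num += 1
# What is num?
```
Trace:
  num=0
  num=1, el=11
  num=2, el=5
  num=3, el=13
  num=4, el=10
  num=4, el=25
  num=5, el=7
  num=5, el=18
  num=5, el=26
  num=6, el=5

Final answer: 6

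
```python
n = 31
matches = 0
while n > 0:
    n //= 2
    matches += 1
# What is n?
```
Trace:
  n=31
  n=31, matches=0
  n=15, matches=1
  n=7, matches=2
  n=3, matches=3
  n=1, matches=4
  n=0, matches=5

Final answer: 0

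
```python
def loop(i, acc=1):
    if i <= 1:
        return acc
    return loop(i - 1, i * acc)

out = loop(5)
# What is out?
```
Call trace:
loop(i=5, acc=1)
  loop(i=4, acc=5)
    loop(i=3, acc=20)
      loop(i=2, acc=60)
        loop(i=1, acc=120)
        -> return 120
      -> return 120
    -> return 120
  -> return 120
-> return 120

Final answer: 120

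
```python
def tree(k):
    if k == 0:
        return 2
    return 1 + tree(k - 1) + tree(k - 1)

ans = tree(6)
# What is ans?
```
Call trace (a repeated sub-call is expanded the first time; later identical calls just restate its return value):
tree(k=6)
  tree(k=5)
    tree(k=4)
      tree(k=3)
        tree(k=2)
          tree(k=1)
            tree(k=0)
            -> return 2
            tree(k=0)
            -> return 2
          -> return 5
          tree(k=1) -> return 5  (same call as traced above)
        -> return 11
        tree(k=2) -> return 11  (same call as traced above)
      -> return 23
      tree(k=3) -> return 23  (same call as traced above)
    -> return 47
    tree(k=4) -> return 47  (same call as traced above)
  -> return 95
  tree(k=5) -> return 95  (same call as traced above)
-> return 191

Final answer: 191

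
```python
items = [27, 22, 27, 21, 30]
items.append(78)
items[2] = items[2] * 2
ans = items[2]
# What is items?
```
Trace:
  items=[27, 22, 27, 21, 30]
  items=[27, 22, 27, 21, 30, 78]
  items=[27, 22, 54, 21, 30, 78]
  items=[27, 22, 54, 21, 30, 78], ans=54

Final answer: [27, 22, 54, 21, 30, 78]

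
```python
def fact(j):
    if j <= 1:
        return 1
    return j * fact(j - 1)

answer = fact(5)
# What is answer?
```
Call trace:
fact(j=5)
  fact(j=4)
    fact(j=3)
      fact(j=2)
        fact(j=1)
        -> return 1
      -> return 2
    -> return 6
  -> return 24
-> return 120

Final answer: 120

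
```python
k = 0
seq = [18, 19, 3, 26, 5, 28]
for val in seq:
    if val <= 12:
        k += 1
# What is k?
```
Trace:
  k=0
  k=0, val=18
  k=0, val=19
  k=1, val=3
  k=1, val=26
  k=2, val=5
  k=2, val=28

Final answer: 2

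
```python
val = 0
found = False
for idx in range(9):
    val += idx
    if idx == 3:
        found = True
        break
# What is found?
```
Trace:
  val=0
  val=0, found=False
  val=0, found=False, idx=0
  val=1, found=False, idx=1
  val=3, found=False, idx=2
  val=6, found=True, idx=3

Final answer: True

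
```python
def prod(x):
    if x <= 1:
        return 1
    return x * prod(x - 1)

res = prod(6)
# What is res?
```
Call trace:
prod(x=6)
  prod(x=5)
    prod(x=4)
      prod(x=3)
        prod(x=2)
          prod(x=1)
          -> return 1
        -> return 2
      -> return 6
    -> return 24
  -> return 120
-> return 720

Final answer: 720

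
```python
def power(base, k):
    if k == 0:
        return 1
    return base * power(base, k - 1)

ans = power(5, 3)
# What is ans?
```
Call trace:
power(base=5, k=3)
  power(base=5, k=2)
    power(base=5, k=1)
      power(base=5, k=0)
      -> return 1
    -> return 5
  -> return 25
-> return 125

Final answer: 125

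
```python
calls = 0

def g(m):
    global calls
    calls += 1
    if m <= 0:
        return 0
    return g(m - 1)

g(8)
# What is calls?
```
Call trace:
g(m=8)
  g(m=7)
    g(m=6)
      g(m=5)
        g(m=4)
          g(m=3)
            g(m=2)
              g(m=1)
                g(m=0)
                -> return 0
              -> return 0
            -> return 0
          -> return 0
        -> return 0
      -> return 0
    -> return 0
  -> return 0
-> return 0

calls is incremented once per call. g is entered once for each m = 8, 7, 6, 5, 4, 3, 2, 1, 0 (the m <= 0 call returns without recursing), i.e. 8 + 1 calls.
calls = 9

Final answer: 9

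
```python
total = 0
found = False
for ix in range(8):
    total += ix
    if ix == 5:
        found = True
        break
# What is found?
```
Trace:
  total=0
  total=0, found=False
  total=0, found=False, ix=0
  total=1, found=False, ix=1
  total=3, found=False, ix=2
  total=6, found=False, ix=3
  total=10, found=False, ix=4
  total=15, found=True, ix=5

Final answer: True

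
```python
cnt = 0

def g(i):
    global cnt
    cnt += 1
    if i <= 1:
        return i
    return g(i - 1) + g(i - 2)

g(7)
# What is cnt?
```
Call trace (a repeated sub-call is expanded the first time; later identical calls just restate its return value):
g(i=7)
  g(i=6)
    g(i=5)
      g(i=4)
        g(i=3)
          g(i=2)
            g(i=1)
            -> return 1
            g(i=0)
            -> return 0
          -> return 1
          g(i=1)
          -> return 1
        -> return 2
        g(i=2) -> return 1  (same call as traced above)
      -> return 3
      g(i=3) -> return 2  (same call as traced above)
    -> return 5
    g(i=4) -> return 3  (same call as traced above)
  -> return 8
  g(i=5) -> return 5  (same call as traced above)
-> return 13

cnt is incremented once per call, so count the calls in each subtree. Let C(i) = number of calls made by g(i).
C(0) = C(1) = 1 (base case, no recursion); C(i) = 1 + C(i - 1) + C(i - 2) otherwise.
C(2) = 1 + C(1) + C(0) = 1 + 1 + 1 = 3
C(3) = 1 + C(2) + C(1) = 1 + 3 + 1 = 5
C(4) = 1 + C(3) + C(2) = 1 + 5 + 3 = 9
C(5) = 1 + C(4) + C(3) = 1 + 9 + 5 = 15
C(6) = 1 + C(5) + C(4) = 1 + 15 + 9 = 25
C(7) = 1 + C(6) + C(5) = 1 + 25 + 15 = 41
cnt = C(7) = 41

Final answer: 41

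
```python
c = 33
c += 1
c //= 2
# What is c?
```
Trace:
  c=33
  c=34
  c=17

Final answer: 17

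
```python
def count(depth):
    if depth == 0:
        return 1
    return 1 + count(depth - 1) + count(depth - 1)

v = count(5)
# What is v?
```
Call trace (a repeated sub-call is expanded the first time; later identical calls just restate its return value):
count(depth=5)
  count(depth=4)
    count(depth=3)
      count(depth=2)
        count(depth=1)
          count(depth=0)
          -> return 1
          count(depth=0)
          -> return 1
        -> return 3
        count(depth=1) -> return 3  (same call as traced above)
      -> return 7
      count(depth=2) -> return 7  (same call as traced above)
    -> return 15
    count(depth=3) -> return 15  (same call as traced above)
  -> return 31
  count(depth=4) -> return 31  (same call as traced above)
-> return 63

Final answer: 63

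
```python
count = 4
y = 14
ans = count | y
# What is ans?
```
Trace:
  count=4
  count=4, y=14
  count=4, y=14, ans=14

Final answer: 14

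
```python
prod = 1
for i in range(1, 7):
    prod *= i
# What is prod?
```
Trace:
  prod=1
  prod=1, i=1
  prod=2, i=2
  prod=6, i=3
  prod=24, i=4
  prod=120, i=5
  prod=720, i=6

Final answer: 720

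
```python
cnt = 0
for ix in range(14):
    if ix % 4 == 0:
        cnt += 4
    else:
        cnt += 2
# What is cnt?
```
Trace:
  cnt=0
  cnt=4, ix=0
  cnt=6, ix=1
  cnt=8, ix=2
  cnt=10, ix=3
  cnt=14, ix=4
  cnt=16, ix=5
  cnt=18, ix=6
  cnt=20, ix=7
  cnt=24, ix=8
  cnt=26, ix=9
  cnt=28, ix=10
  cnt=30, ix=11
  cnt=34, ix=12
  cnt=36, ix=13

Final answer: 36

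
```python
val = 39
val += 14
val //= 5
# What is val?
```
Trace:
  val=39
  val=53
  val=10

Final answer: 10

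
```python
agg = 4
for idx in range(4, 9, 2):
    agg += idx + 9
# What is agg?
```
Trace:
  agg=4
  agg=17, idx=4
  agg=32, idx=6
  agg=49, idx=8

Final answer: 49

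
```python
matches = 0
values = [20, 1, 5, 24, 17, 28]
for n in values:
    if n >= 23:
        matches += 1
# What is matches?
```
Trace:
  matches=0
  matches=0, n=20
  matches=0, n=1
  matches=0, n=5
  matches=1, n=24
  matches=1, n=17
  matches=2, n=28

Final answer: 2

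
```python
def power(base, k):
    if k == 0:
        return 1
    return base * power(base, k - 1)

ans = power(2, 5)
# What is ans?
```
Call trace:
power(base=2, k=5)
  power(base=2, k=4)
    power(base=2, k=3)
      power(base=2, k=2)
        power(base=2, k=1)
          power(base=2, k=0)
          -> return 1
        -> return 2
      -> return 4
    -> return 8
  -> return 16
-> return 32

Final answer: 32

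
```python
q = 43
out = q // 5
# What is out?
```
Trace:
  q=43
  q=43, out=8

Final answer: 8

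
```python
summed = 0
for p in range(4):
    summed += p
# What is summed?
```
Trace:
  summed=0
  summed=0, p=0
  summed=1, p=1
  summed=3, p=2
  summed=6, p=3

Final answer: 6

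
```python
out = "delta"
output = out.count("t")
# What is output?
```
Trace:
  out='delta'
  out='delta', output=1

Final answer: 1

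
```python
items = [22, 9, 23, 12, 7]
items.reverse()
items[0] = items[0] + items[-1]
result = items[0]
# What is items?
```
Trace:
  items=[22, 9, 23, 12, 7]
  items=[7, 12, 23, 9, 22]
  items=[29, 12, 23, 9, 22]
  items=[29, 12, 23, 9, 22], result=29

Final answer: [29, 12, 23, 9, 22]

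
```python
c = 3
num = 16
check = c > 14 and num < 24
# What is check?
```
Trace:
  c=3
  c=3, num=16
  c=3, num=16, check=False

Final answer: False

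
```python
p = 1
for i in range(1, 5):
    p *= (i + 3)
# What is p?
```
Trace:
  p=1
  p=4, i=1
  p=20, i=2
  p=120, i=3
  p=840, i=4

Final answer: 840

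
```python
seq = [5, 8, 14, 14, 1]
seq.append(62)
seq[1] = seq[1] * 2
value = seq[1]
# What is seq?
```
Trace:
  seq=[5, 8, 14, 14, 1]
  seq=[5, 8, 14, 14, 1, 62]
  seq=[5, 16, 14, 14, 1, 62]
  seq=[5, 16, 14, 14, 1, 62], value=16

Final answer: [5, 16, 14, 14, 1, 62]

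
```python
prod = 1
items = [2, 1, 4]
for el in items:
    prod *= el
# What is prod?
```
Trace:
  prod=1
  prod=2, el=2
  prod=2, el=1
  prod=8, el=4

Final answer: 8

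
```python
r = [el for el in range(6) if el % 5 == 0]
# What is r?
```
Trace:
  el=0
  el=1
  el=2
  el=3
  el=4
  el=5
  r=[0, 5]

Final answer: [0, 5]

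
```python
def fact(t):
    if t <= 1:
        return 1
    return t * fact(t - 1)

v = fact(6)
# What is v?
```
Call trace:
fact(t=6)
  fact(t=5)
    fact(t=4)
      fact(t=3)
        fact(t=2)
          fact(t=1)
          -> return 1
        -> return 2
      -> return 6
    -> return 24
  -> return 120
-> return 720

Final answer: 720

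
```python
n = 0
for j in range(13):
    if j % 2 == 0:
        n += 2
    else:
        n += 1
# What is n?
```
Trace:
  n=0
  n=2, j=0
  n=3, j=1
  n=5, j=2
  n=6, j=3
  n=8, j=4
  n=9, j=5
  n=11, j=6
  n=12, j=7
  n=14, j=8
  n=15, j=9
  n=17, j=10
  n=18, j=11
  n=20, j=12

Final answer: 20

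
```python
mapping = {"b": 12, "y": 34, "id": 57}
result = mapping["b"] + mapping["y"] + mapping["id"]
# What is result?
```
Trace:
  mapping={'b': 12, 'y': 34, 'id': 57}
  mapping={'b': 12, 'y': 34, 'id': 57}, result=103

Final answer: 103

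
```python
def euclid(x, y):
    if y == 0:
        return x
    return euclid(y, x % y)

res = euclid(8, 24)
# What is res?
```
Call trace:
euclid(x=8, y=24)
  euclid(x=24, y=8)
    euclid(x=8, y=0)
    -> return 8
  -> return 8
-> return 8

Final answer: 8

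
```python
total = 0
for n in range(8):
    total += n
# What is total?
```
Trace:
  total=0
  total=0, n=0
  total=1, n=1
  total=3, n=2
  total=6, n=3
  total=10, n=4
  total=15, n=5
  total=21, n=6
  total=28, n=7

Final answer: 28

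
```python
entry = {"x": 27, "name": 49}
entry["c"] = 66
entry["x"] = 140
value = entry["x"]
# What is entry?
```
Trace:
  entry={'x': 27, 'name': 49}
  entry={'x': 27, 'name': 49, 'c': 66}
  entry={'x': 140, 'name': 49, 'c': 66}
  entry={'x': 140, 'name': 49, 'c': 66}, value=140

Final answer: {'x': 140, 'name': 49, 'c': 66}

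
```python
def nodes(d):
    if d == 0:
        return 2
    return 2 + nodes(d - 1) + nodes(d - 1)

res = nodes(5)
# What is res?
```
Call trace (a repeated sub-call is expanded the first time; later identical calls just restate its return value):
nodes(d=5)
  nodes(d=4)
    nodes(d=3)
      nodes(d=2)
        nodes(d=1)
          nodes(d=0)
          -> return 2
          nodes(d=0)
          -> return 2
        -> return 6
        nodes(d=1) -> return 6  (same call as traced above)
      -> return 14
      nodes(d=2) -> return 14  (same call as traced above)
    -> return 30
    nodes(d=3) -> return 30  (same call as traced above)
  -> return 62
  nodes(d=4) -> return 62  (same call as traced above)
-> return 126

Final answer: 126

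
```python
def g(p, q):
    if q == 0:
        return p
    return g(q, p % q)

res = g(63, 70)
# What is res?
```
Call trace:
g(p=63, q=70)
  g(p=70, q=63)
    g(p=63, q=7)
      g(p=7, q=0)
      -> return 7
    -> return 7
  -> return 7
-> return 7

Final answer: 7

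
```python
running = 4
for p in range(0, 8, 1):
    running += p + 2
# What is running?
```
Trace:
  running=4
  running=6, p=0
  running=9, p=1
  running=13, p=2
  running=18, p=3
  running=24, p=4
  running=31, p=5
  running=39, p=6
  running=48, p=7

Final answer: 48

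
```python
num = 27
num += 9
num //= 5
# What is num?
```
Trace:
  num=27
  num=36
  num=7

Final answer: 7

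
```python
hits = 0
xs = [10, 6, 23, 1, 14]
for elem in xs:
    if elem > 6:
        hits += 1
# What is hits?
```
Trace:
  hits=0
  hits=1, elem=10
  hits=1, elem=6
  hits=2, elem=23
  hits=2, elem=1
  hits=3, elem=14

Final answer: 3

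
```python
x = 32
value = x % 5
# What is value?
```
Trace:
  x=32
  x=32, value=2

Final answer: 2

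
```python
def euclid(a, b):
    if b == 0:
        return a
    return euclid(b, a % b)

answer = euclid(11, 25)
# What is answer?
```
Call trace:
euclid(a=11, b=25)
  euclid(a=25, b=11)
    euclid(a=11, b=3)
      euclid(a=3, b=2)
        euclid(a=2, b=1)
          euclid(a=1, b=0)
          -> return 1
        -> return 1
      -> return 1
    -> return 1
  -> return 1
-> return 1

Final answer: 1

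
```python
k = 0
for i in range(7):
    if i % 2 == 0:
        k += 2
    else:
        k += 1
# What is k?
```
Trace:
  k=0
  k=2, i=0
  k=3, i=1
  k=5, i=2
  k=6, i=3
  k=8, i=4
  k=9, i=5
  k=11, i=6

Final answer: 11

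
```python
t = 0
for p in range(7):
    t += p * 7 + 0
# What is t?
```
Trace:
  t=0
  t=0, p=0
  t=7, p=1
  t=21, p=2
  t=42, p=3
  t=70, p=4
  t=105, p=5
  t=147, p=6

Final answer: 147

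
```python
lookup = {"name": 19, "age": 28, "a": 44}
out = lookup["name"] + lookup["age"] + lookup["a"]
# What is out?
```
Trace:
  lookup={'name': 19, 'age': 28, 'a': 44}
  lookup={'name': 19, 'age': 28, 'a': 44}, out=91

Final answer: 91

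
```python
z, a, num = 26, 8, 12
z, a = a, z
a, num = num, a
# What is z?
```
Trace:
  z=26, a=8, num=12
  z=8, a=26, num=12
  z=8, a=12, num=26

Final answer: 8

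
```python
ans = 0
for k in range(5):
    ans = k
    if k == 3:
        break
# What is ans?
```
Trace:
  ans=0
  ans=0, k=0
  ans=1, k=1
  ans=2, k=2
  ans=3, k=3

Final answer: 3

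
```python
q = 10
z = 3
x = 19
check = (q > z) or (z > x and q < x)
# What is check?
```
Trace:
  q=10
  q=10, z=3
  q=10, z=3, x=19
  q=10, z=3, x=19, check=True

Final answer: True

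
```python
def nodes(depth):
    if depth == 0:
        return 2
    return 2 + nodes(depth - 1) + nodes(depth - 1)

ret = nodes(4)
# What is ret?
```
Call trace (a repeated sub-call is expanded the first time; later identical calls just restate its return value):
nodes(depth=4)
  nodes(depth=3)
    nodes(depth=2)
      nodes(depth=1)
        nodes(depth=0)
        -> return 2
        nodes(depth=0)
        -> return 2
      -> return 6
      nodes(depth=1) -> return 6  (same call as traced above)
    -> return 14
    nodes(depth=2) -> return 14  (same call as traced above)
  -> return 30
  nodes(depth=3) -> return 30  (same call as traced above)
-> return 62

Final answer: 62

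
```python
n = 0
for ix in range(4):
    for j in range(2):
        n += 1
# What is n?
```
Trace:
  n=0
  n=1, ix=0, j=0
  n=2, ix=0, j=1
  n=3, ix=1, j=0
  n=4, ix=1, j=1
  n=5, ix=2, j=0
  n=6, ix=2, j=1
  n=7, ix=3, j=0
  n=8, ix=3, j=1

Final answer: 8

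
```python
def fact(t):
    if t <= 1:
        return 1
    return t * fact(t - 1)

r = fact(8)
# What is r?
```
Call trace:
fact(t=8)
  fact(t=7)
    fact(t=6)
      fact(t=5)
        fact(t=4)
          fact(t=3)
            fact(t=2)
              fact(t=1)
              -> return 1
            -> return 2
          -> return 6
        -> return 24
      -> return 120
    -> return 720
  -> return 5040
-> return 40320

Final answer: 40320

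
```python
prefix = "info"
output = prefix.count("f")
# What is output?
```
Trace:
  prefix='info'
  prefix='info', output=1

Final answer: 1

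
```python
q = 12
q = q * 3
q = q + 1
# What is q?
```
Trace:
  q=12
  q=36
  q=37

Final answer: 37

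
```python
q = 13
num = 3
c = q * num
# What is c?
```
Trace:
  q=13
  q=13, num=3
  q=13, num=3, c=39

Final answer: 39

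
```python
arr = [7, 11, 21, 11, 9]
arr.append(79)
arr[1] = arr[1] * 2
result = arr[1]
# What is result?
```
Trace:
  arr=[7, 11, 21, 11, 9]
  arr=[7, 11, 21, 11, 9, 79]
  arr=[7, 22, 21, 11, 9, 79]
  arr=[7, 22, 21, 11, 9, 79], result=22

Final answer: 22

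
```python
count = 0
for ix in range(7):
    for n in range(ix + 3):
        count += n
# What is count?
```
Trace:
  count=0
  count=0, ix=0, n=0
  count=1, ix=0, n=1
  count=3, ix=0, n=2
  count=3, ix=1, n=0
  count=4, ix=1, n=1
  count=6, ix=1, n=2
  count=9, ix=1, n=3
  count=9, ix=2, n=0
  count=10, ix=2, n=1
  count=12, ix=2, n=2
  count=15, ix=2, n=3
  count=19, ix=2, n=4
  count=19, ix=3, n=0
  count=20, ix=3, n=1
  count=22, ix=3, n=2
  count=25, ix=3, n=3
  count=29, ix=3, n=4
  count=34, ix=3, n=5
  count=34, ix=4, n=0
  count=35, ix=4, n=1
  count=37, ix=4, n=2
  count=40, ix=4, n=3
  count=44, ix=4, n=4
  count=49, ix=4, n=5
  count=55, ix=4, n=6
  count=55, ix=5, n=0
  count=56, ix=5, n=1
  count=58, ix=5, n=2
  count=61, ix=5, n=3
  count=65, ix=5, n=4
  count=70, ix=5, n=5
  count=76, ix=5, n=6
  count=83, ix=5, n=7
  count=83, ix=6, n=0
  count=84, ix=6, n=1
  count=86, ix=6, n=2
  count=89, ix=6, n=3
  count=93, ix=6, n=4
  count=98, ix=6, n=5
  count=104, ix=6, n=6
  count=111, ix=6, n=7
  count=119, ix=6, n=8

Final answer: 119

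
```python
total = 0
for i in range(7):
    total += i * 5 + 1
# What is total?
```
Trace:
  total=0
  total=1, i=0
  total=7, i=1
  total=18, i=2
  total=34, i=3
  total=55, i=4
  total=81, i=5
  total=112, i=6

Final answer: 112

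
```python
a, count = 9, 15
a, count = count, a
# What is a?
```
Trace:
  a=9, count=15
  a=15, count=9

Final answer: 15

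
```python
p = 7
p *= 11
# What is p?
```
Trace:
  p=7
  p=77

Final answer: 77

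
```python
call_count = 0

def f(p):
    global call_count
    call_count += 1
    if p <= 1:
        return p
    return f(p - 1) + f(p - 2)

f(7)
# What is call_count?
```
Call trace (a repeated sub-call is expanded the first time; later identical calls just restate its return value):
f(p=7)
  f(p=6)
    f(p=5)
      f(p=4)
        f(p=3)
          f(p=2)
            f(p=1)
            -> return 1
            f(p=0)
            -> return 0
          -> return 1
          f(p=1)
          -> return 1
        -> return 2
        f(p=2) -> return 1  (same call as traced above)
      -> return 3
      f(p=3) -> return 2  (same call as traced above)
    -> return 5
    f(p=4) -> return 3  (same call as traced above)
  -> return 8
  f(p=5) -> return 5  (same call as traced above)
-> return 13

call_count is incremented once per call, so count the calls in each subtree. Let C(p) = number of calls made by f(p).
C(0) = C(1) = 1 (base case, no recursion); C(p) = 1 + C(p - 1) + C(p - 2) otherwise.
C(2) = 1 + C(1) + C(0) = 1 + 1 + 1 = 3
C(3) = 1 + C(2) + C(1) = 1 + 3 + 1 = 5
C(4) = 1 + C(3) + C(2) = 1 + 5 + 3 = 9
C(5) = 1 + C(4) + C(3) = 1 + 9 + 5 = 15
C(6) = 1 + C(5) + C(4) = 1 + 15 + 9 = 25
C(7) = 1 + C(6) + C(5) = 1 + 25 + 15 = 41
call_count = C(7) = 41

Final answer: 41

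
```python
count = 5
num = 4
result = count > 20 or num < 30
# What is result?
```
Trace:
  count=5
  count=5, num=4
  count=5, num=4, result=True

Final answer: True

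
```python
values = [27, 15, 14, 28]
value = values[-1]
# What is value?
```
Trace:
  values=[27, 15, 14, 28]
  values=[27, 15, 14, 28], value=28

Final answer: 28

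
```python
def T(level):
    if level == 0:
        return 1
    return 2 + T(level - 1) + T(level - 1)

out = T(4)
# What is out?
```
Call trace (a repeated sub-call is expanded the first time; later identical calls just restate its return value):
T(level=4)
  T(level=3)
    T(level=2)
      T(level=1)
        T(level=0)
        -> return 1
        T(level=0)
        -> return 1
      -> return 4
      T(level=1) -> return 4  (same call as traced above)
    -> return 10
    T(level=2) -> return 10  (same call as traced above)
  -> return 22
  T(level=3) -> return 22  (same call as traced above)
-> return 46

Final answer: 46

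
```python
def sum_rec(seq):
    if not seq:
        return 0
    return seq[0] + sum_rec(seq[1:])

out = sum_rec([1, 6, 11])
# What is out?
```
Call trace:
sum_rec(seq=[1, 6, 11])
  sum_rec(seq=[6, 11])
    sum_rec(seq=[11])
      sum_rec(seq=[])
      -> return 0
    -> return 11
  -> return 17
-> return 18

Final answer: 18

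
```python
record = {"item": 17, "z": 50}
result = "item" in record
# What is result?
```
Trace:
  record={'item': 17, 'z': 50}
  record={'item': 17, 'z': 50}, result=True

Final answer: True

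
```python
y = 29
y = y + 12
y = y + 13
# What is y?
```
Trace:
  y=29
  y=41
  y=54

Final answer: 54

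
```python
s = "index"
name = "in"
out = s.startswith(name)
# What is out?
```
Trace:
  s='index'
  s='index', name='in'
  s='index', name='in', out=True

Final answer: True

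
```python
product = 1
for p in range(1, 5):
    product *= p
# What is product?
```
Trace:
  product=1
  product=1, p=1
  product=2, p=2
  product=6, p=3
  product=24, p=4

Final answer: 24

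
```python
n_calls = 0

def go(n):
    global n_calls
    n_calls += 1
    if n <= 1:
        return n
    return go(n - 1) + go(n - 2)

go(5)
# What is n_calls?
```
Call trace (a repeated sub-call is expanded the first time; later identical calls just restate its return value):
go(n=5)
  go(n=4)
    go(n=3)
      go(n=2)
        go(n=1)
        -> return 1
        go(n=0)
        -> return 0
      -> return 1
      go(n=1)
      -> return 1
    -> return 2
    go(n=2) -> return 1  (same call as traced above)
  -> return 3
  go(n=3) -> return 2  (same call as traced above)
-> return 5

n_calls is incremented once per call, so count the calls in each subtree. Let C(n) = number of calls made by go(n).
C(0) = C(1) = 1 (base case, no recursion); C(n) = 1 + C(n - 1) + C(n - 2) otherwise.
C(2) = 1 + C(1) + C(0) = 1 + 1 + 1 = 3
C(3) = 1 + C(2) + C(1) = 1 + 3 + 1 = 5
C(4) = 1 + C(3) + C(2) = 1 + 5 + 3 = 9
C(5) = 1 + C(4) + C(3) = 1 + 9 + 5 = 15
n_calls = C(5) = 15

Final answer: 15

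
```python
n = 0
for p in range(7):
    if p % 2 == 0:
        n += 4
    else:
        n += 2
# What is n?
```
Trace:
  n=0
  n=4, p=0
  n=6, p=1
  n=10, p=2
  n=12, p=3
  n=16, p=4
  n=18, p=5
  n=22, p=6

Final answer: 22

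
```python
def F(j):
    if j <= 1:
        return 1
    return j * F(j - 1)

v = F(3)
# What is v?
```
Call trace:
F(j=3)
  F(j=2)
    F(j=1)
    -> return 1
  -> return 2
-> return 6

Final answer: 6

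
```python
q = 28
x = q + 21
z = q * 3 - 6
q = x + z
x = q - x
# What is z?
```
Trace:
  q=28
  q=28, x=49
  q=28, x=49, z=78
  q=127, x=49, z=78
  q=127, x=78, z=78

Final answer: 78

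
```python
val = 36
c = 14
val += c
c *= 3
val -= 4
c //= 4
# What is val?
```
Trace:
  val=36
  val=36, c=14
  val=50, c=14
  val=50, c=42
  val=46, c=42
  val=46, c=10

Final answer: 46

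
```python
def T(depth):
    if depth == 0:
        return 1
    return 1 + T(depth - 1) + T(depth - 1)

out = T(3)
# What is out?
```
Call trace (a repeated sub-call is expanded the first time; later identical calls just restate its return value):
T(depth=3)
  T(depth=2)
    T(depth=1)
      T(depth=0)
      -> return 1
      T(depth=0)
      -> return 1
    -> return 3
    T(depth=1) -> return 3  (same call as traced above)
  -> return 7
  T(depth=2) -> return 7  (same call as traced above)
-> return 15

Final answer: 15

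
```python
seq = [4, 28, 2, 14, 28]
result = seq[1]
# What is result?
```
Trace:
  seq=[4, 28, 2, 14, 28]
  seq=[4, 28, 2, 14, 28], result=28

Final answer: 28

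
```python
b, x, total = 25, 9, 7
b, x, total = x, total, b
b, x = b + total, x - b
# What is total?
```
Trace:
  b=25, x=9, total=7
  b=9, x=7, total=25
  b=34, x=-2, total=25

Final answer: 25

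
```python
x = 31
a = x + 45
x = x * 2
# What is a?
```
Trace:
  x=31
  x=31, a=76
  x=62, a=76

Final answer: 76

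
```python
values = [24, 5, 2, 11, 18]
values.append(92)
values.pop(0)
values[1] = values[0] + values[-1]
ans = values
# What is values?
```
Trace:
  values=[24, 5, 2, 11, 18]
  values=[24, 5, 2, 11, 18, 92]
  values=[5, 2, 11, 18, 92]
  values=[5, 97, 11, 18, 92]
  values=[5, 97, 11, 18, 92], ans=[5, 97, 11, 18, 92]

Final answer: [5, 97, 11, 18, 92]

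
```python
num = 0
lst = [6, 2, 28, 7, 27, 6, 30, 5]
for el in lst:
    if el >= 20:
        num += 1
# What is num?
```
Trace:
  num=0
  num=0, el=6
  num=0, el=2
  num=1, el=28
  num=1, el=7
  num=2, el=27
  num=2, el=6
  num=3, el=30
  num=3, el=5

Final answer: 3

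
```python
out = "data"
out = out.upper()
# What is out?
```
Trace:
  out='data'
  out='DATA'

Final answer: 'DATA'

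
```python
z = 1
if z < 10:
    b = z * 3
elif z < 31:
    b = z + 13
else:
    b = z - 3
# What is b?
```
Trace:
  z=1
  z=1, b=3

Final answer: 3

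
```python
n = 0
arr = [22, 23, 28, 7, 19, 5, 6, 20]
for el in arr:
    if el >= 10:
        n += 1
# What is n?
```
Trace:
  n=0
  n=1, el=22
  n=2, el=23
  n=3, el=28
  n=3, el=7
  n=4, el=19
  n=4, el=5
  n=4, el=6
  n=5, el=20

Final answer: 5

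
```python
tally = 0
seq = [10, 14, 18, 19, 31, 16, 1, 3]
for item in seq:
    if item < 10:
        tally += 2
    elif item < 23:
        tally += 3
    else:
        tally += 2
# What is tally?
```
Trace:
  tally=0
  tally=3, item=10
  tally=6, item=14
  tally=9, item=18
  tally=12, item=19
  tally=14, item=31
  tally=17, item=16
  tally=19, item=1
  tally=21, item=3

Final answer: 21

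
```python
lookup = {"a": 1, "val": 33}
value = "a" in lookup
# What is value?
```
Trace:
  lookup={'a': 1, 'val': 33}
  lookup={'a': 1, 'val': 33}, value=True

Final answer: True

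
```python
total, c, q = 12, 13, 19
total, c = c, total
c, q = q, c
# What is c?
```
Trace:
  total=12, c=13, q=19
  total=13, c=12, q=19
  total=13, c=19, q=12

Final answer: 19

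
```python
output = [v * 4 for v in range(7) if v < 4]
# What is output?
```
Trace:
  v=0
  v=1
  v=2
  v=3
  v=4
  v=5
  v=6
  output=[0, 4, 8, 12]

Final answer: [0, 4, 8, 12]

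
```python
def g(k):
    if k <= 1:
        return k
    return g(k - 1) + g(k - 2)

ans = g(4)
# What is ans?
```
Call trace (a repeated sub-call is expanded the first time; later identical calls just restate its return value):
g(k=4)
  g(k=3)
    g(k=2)
      g(k=1)
      -> return 1
      g(k=0)
      -> return 0
    -> return 1
    g(k=1)
    -> return 1
  -> return 2
  g(k=2) -> return 1  (same call as traced above)
-> return 3

Final answer: 3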